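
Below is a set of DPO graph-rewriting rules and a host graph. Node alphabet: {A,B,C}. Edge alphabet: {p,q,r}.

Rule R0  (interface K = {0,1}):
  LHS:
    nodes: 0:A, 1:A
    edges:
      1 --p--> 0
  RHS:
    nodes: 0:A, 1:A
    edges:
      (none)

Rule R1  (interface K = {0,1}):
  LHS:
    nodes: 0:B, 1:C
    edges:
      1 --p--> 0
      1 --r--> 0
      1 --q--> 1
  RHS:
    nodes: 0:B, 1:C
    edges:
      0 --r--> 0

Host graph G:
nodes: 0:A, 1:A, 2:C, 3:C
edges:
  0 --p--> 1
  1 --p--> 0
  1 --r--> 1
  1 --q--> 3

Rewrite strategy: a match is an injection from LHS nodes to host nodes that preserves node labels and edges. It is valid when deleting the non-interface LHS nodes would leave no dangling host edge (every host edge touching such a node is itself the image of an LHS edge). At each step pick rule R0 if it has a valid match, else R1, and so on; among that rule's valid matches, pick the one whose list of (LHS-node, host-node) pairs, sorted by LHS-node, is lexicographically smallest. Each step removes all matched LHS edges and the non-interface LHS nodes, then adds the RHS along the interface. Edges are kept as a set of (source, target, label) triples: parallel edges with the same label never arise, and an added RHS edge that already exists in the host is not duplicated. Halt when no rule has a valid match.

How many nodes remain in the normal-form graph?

initial: |V|=4 |E|=4  E = 0-p->1 1-p->0 1-r->1 1-q->3
step 1: apply R0 at {0↦0, 1↦1}  → |V|=4 |E|=3  E = 0-p->1 1-r->1 1-q->3
step 2: apply R0 at {0↦1, 1↦0}  → |V|=4 |E|=2  E = 1-r->1 1-q->3
normal form: no rule applies after step 2
NF nodes: {0:A, 1:A, 2:C, 3:C}

Answer: 4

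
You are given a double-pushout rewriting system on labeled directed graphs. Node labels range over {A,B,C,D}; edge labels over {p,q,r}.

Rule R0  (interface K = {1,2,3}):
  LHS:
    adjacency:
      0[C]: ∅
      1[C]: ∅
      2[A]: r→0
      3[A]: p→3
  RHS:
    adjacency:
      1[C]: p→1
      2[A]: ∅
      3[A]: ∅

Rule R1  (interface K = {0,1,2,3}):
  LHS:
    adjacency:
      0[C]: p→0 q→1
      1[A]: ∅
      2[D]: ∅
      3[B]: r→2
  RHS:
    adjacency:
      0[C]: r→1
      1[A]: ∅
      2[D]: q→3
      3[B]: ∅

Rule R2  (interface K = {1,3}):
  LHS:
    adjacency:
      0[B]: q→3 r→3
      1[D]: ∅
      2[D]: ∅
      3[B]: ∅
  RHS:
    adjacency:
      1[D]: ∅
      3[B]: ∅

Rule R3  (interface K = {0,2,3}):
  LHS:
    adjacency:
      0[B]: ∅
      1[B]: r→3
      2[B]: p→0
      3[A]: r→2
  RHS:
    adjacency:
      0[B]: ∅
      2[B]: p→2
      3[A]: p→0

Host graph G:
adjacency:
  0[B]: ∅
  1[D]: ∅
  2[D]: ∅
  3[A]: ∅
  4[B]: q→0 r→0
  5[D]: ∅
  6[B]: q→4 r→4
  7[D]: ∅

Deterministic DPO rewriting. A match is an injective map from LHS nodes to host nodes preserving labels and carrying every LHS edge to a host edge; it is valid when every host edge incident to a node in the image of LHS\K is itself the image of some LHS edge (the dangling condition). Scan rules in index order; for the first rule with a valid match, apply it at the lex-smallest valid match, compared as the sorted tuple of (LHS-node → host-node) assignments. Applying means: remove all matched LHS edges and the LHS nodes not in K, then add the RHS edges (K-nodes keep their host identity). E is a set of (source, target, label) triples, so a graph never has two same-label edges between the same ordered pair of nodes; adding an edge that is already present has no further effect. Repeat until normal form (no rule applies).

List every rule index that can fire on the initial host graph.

R0: no valid match — LHS pattern not found
R1: no valid match — LHS pattern not found
R2: 12 valid matches — {0↦6, 1↦1, 2↦2, 3↦4}, {0↦6, 1↦1, 2↦5, 3↦4}, {0↦6, 1↦1, 2↦7, 3↦4} (+9 more)
R3: no valid match — LHS pattern not found

Answer: [R2]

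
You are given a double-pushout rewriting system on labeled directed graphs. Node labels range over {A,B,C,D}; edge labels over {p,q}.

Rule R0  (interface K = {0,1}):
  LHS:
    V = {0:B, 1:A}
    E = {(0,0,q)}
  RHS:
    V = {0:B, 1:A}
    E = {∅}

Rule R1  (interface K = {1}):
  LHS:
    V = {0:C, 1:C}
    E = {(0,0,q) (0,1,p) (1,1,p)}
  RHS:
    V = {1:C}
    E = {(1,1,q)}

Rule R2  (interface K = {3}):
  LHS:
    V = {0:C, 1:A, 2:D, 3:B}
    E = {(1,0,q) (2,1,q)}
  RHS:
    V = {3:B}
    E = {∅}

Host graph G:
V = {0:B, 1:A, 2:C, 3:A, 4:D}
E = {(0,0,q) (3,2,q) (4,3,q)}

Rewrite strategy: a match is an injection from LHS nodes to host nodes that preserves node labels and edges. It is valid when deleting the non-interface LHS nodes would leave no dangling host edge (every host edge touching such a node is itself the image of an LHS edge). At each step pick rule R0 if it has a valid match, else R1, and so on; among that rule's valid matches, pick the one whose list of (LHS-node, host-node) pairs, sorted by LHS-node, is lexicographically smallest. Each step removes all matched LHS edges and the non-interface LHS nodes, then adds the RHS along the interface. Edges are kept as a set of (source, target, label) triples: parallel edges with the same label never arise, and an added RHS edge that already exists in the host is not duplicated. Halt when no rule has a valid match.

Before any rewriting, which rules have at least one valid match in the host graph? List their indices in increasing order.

R0: 2 valid matches — {0↦0, 1↦1}, {0↦0, 1↦3}
R1: no valid match — LHS pattern not found
R2: 1 valid match — {0↦2, 1↦3, 2↦4, 3↦0}

Answer: [R0,R2]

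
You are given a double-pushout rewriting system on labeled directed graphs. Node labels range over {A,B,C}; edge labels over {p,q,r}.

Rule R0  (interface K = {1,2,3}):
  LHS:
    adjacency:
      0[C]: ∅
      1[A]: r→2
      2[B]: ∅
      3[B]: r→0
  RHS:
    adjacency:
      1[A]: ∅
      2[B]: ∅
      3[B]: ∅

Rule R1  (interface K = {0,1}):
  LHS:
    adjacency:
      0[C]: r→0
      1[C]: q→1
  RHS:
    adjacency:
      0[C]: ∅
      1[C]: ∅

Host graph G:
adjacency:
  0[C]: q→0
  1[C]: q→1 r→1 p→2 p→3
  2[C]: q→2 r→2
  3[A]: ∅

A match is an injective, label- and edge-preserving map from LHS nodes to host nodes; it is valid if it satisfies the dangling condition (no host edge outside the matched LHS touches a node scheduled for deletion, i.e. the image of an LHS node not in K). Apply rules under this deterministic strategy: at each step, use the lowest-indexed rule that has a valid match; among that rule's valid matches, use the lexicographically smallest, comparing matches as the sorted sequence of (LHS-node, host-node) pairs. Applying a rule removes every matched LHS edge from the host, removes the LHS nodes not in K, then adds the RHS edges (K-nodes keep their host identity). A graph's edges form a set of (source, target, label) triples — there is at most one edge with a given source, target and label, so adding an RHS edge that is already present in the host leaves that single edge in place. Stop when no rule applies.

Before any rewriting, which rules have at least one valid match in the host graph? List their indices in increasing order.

Answer: [R1]

Derivation:
R0: no valid match — LHS pattern not found
R1: 4 valid matches — {0↦1, 1↦0}, {0↦1, 1↦2}, {0↦2, 1↦0} (+1 more)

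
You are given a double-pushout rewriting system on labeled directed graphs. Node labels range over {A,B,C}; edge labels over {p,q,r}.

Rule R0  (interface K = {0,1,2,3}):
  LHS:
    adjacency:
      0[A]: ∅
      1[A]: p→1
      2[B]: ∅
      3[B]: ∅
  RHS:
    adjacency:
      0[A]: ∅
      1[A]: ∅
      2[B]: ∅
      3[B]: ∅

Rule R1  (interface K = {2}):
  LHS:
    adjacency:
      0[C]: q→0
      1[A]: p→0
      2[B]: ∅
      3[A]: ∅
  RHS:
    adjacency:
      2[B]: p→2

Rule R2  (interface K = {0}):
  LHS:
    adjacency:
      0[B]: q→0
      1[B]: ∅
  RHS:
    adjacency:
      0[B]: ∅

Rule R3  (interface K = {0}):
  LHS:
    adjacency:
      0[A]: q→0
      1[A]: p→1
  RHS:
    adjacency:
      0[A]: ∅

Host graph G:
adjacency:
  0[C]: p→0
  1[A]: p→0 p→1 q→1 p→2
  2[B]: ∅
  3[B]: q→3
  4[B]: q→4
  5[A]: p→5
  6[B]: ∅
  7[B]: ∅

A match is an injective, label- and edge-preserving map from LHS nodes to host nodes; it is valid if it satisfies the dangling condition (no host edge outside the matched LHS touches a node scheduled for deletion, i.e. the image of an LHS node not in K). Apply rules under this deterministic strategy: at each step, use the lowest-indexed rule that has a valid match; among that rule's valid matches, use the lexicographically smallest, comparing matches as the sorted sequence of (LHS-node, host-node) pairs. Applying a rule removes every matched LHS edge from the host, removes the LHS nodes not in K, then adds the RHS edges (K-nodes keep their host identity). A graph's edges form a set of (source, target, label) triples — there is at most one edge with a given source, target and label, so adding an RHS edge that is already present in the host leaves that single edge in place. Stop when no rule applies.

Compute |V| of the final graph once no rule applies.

start.  V:8 E:8  edges: 0-p->0 1-p->0 1-p->1 1-q->1 1-p->2 3-q->3 4-q->4 5-p->5
1. fire R0 via {0↦1, 1↦5, 2↦2, 3↦3}  →  V:8 E:7  edges: 0-p->0 1-p->0 1-p->1 1-q->1 1-p->2 3-q->3 4-q->4
2. fire R0 via {0↦5, 1↦1, 2↦2, 3↦3}  →  V:8 E:6  edges: 0-p->0 1-p->0 1-q->1 1-p->2 3-q->3 4-q->4
3. fire R2 via {0↦3, 1↦6}  →  V:7 E:5  edges: 0-p->0 1-p->0 1-q->1 1-p->2 4-q->4
4. fire R2 via {0↦4, 1↦3}  →  V:6 E:4  edges: 0-p->0 1-p->0 1-q->1 1-p->2
final graph: no rule applies after step 4
NF nodes: {0:C, 1:A, 2:B, 4:B, 5:A, 7:B}

Answer: 6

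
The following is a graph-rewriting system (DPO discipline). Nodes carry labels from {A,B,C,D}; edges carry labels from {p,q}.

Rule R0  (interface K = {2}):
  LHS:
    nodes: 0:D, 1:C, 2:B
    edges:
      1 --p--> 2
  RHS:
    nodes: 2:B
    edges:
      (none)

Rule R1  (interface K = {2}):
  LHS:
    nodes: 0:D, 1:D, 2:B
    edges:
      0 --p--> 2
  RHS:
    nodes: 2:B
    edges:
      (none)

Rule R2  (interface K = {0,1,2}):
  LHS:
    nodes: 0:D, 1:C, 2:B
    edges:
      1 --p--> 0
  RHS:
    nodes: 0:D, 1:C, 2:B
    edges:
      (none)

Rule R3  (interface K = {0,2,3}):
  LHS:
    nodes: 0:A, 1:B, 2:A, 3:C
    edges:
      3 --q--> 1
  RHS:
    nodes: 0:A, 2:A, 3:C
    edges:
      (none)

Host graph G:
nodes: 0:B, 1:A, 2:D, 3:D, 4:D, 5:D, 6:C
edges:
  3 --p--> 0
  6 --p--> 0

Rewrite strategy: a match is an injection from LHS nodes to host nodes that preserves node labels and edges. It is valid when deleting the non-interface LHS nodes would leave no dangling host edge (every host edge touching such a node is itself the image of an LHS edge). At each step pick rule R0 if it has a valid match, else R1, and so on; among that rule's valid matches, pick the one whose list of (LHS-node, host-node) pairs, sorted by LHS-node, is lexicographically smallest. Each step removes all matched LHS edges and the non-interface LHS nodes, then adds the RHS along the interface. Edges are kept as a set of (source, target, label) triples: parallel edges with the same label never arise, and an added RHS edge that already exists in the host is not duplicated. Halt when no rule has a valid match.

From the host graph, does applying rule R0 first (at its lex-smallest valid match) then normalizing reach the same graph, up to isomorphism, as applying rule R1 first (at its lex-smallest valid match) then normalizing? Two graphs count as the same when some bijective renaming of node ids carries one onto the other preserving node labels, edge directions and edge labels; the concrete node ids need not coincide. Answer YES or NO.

Answer: YES

Derivation:
branch R0-first: apply at {0↦2, 1↦6, 2↦0} → |E|=1, then 1 more step(s) → NF |V|=3 |E|=0 V={0:B, 1:A, 5:D} E=∅
branch R1-first: apply at {0↦3, 1↦2, 2↦0} → |E|=1, then 1 more step(s) → NF |V|=3 |E|=0 V={0:B, 1:A, 5:D} E=∅
graphs isomorphic (equal up to label-preserving node renaming)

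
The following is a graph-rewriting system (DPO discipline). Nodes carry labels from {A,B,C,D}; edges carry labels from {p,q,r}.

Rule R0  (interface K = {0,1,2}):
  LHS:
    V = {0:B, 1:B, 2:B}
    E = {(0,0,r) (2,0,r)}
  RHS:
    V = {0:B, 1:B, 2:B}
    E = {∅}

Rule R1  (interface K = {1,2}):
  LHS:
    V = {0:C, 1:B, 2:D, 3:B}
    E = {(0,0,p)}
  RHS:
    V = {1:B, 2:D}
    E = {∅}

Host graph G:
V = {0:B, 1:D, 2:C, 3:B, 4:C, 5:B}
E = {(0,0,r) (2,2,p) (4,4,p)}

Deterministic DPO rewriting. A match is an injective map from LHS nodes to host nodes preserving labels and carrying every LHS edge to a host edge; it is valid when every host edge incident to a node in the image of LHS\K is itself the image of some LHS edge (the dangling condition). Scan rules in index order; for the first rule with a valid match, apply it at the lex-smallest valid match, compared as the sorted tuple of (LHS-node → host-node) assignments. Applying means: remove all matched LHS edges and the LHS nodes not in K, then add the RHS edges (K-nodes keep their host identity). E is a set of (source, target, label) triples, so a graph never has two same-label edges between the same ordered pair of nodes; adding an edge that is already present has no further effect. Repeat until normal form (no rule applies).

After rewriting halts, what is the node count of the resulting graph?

Answer: 2

Rewrite trace:
[0] host  ⇒  6 nodes, 3 edges  {0-r->0 2-p->2 4-p->4}
[1] R1 @ {0↦2, 1↦0, 2↦1, 3↦3}  ⇒  4 nodes, 2 edges  {0-r->0 4-p->4}
[2] R1 @ {0↦4, 1↦0, 2↦1, 3↦5}  ⇒  2 nodes, 1 edges  {0-r->0}
final graph: no rule applies after step 2
NF nodes: {0:B, 1:D}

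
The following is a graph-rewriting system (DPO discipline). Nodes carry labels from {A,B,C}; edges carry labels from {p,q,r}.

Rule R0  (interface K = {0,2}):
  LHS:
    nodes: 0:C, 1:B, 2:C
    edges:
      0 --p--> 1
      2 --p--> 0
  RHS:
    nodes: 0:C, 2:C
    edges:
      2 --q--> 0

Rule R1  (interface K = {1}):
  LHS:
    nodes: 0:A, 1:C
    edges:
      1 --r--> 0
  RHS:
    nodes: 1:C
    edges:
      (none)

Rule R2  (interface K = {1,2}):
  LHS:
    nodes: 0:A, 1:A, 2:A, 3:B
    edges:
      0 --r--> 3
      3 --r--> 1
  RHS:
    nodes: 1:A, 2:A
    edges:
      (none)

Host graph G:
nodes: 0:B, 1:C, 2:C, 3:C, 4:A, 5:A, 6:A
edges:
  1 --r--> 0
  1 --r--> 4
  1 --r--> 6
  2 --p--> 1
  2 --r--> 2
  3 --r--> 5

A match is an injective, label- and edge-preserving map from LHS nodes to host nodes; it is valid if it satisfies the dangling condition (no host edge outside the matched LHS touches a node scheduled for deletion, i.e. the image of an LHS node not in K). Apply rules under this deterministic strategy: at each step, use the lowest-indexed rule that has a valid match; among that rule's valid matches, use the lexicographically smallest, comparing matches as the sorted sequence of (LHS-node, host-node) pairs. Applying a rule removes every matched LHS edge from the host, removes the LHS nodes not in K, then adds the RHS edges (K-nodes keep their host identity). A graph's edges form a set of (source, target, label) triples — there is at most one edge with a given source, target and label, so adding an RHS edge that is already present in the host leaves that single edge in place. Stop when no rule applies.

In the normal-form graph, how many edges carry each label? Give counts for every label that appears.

start.  V:7 E:6  edges: 1-r->0 1-r->4 1-r->6 2-p->1 2-r->2 3-r->5
1. fire R1 via {0↦4, 1↦1}  →  V:6 E:5  edges: 1-r->0 1-r->6 2-p->1 2-r->2 3-r->5
2. fire R1 via {0↦5, 1↦3}  →  V:5 E:4  edges: 1-r->0 1-r->6 2-p->1 2-r->2
3. fire R1 via {0↦6, 1↦1}  →  V:4 E:3  edges: 1-r->0 2-p->1 2-r->2
final graph: no rule applies after step 3
NF edges: [(1, 0, 'r'), (2, 1, 'p'), (2, 2, 'r')]

Answer: p:1 r:2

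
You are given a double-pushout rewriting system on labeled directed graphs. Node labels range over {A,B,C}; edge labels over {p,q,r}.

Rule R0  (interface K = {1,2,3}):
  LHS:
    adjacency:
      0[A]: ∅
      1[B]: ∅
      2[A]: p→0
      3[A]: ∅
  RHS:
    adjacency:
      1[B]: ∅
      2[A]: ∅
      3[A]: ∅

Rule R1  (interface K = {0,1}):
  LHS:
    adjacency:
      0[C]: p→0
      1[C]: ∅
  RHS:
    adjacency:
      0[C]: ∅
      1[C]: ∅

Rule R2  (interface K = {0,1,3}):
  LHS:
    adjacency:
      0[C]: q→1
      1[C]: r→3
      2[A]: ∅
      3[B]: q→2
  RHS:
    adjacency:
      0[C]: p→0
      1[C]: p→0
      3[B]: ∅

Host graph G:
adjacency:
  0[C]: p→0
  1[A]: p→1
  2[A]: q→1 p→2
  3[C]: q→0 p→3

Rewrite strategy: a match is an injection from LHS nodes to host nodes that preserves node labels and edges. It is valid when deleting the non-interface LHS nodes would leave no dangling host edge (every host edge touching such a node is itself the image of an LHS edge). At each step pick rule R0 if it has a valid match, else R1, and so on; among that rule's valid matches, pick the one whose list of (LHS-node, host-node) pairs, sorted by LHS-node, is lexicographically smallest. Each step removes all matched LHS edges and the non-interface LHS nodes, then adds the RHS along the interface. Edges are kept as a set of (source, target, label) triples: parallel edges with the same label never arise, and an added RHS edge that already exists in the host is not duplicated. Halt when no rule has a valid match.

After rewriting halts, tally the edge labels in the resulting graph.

Answer: p:2 q:2

Derivation:
start.  V:4 E:6  edges: 0-p->0 1-p->1 2-q->1 2-p->2 3-q->0 3-p->3
1. fire R1 via {0↦0, 1↦3}  →  V:4 E:5  edges: 1-p->1 2-q->1 2-p->2 3-q->0 3-p->3
2. fire R1 via {0↦3, 1↦0}  →  V:4 E:4  edges: 1-p->1 2-q->1 2-p->2 3-q->0
final graph: no rule applies after step 2
NF edges: [(1, 1, 'p'), (2, 1, 'q'), (2, 2, 'p'), (3, 0, 'q')]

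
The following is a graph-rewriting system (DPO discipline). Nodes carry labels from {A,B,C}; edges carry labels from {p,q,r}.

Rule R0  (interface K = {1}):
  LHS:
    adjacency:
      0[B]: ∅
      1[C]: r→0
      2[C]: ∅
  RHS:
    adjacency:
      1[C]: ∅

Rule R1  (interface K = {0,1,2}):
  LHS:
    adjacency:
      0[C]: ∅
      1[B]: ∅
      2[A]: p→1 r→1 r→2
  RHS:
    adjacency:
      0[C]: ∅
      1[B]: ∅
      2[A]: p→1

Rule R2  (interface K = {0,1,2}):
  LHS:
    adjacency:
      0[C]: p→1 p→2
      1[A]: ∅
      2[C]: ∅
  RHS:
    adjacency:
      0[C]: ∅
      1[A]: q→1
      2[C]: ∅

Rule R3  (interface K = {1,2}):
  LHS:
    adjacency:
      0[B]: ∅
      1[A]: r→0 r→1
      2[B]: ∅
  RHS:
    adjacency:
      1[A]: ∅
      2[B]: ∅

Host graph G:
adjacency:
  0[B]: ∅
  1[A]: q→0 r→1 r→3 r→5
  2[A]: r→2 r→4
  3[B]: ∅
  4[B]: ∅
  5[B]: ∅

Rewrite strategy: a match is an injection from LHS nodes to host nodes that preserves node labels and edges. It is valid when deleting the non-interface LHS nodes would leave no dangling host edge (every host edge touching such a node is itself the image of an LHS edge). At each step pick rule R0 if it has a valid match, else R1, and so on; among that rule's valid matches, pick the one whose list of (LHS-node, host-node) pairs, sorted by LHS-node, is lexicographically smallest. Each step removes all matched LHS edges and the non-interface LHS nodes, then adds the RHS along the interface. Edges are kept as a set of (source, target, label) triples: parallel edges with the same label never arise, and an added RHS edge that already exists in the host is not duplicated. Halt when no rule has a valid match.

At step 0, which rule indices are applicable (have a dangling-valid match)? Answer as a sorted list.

R0: no valid match — LHS pattern not found
R1: no valid match — LHS pattern not found
R2: no valid match — LHS pattern not found
R3: 9 valid matches — {0↦3, 1↦1, 2↦0}, {0↦3, 1↦1, 2↦4}, {0↦3, 1↦1, 2↦5} (+6 more)

Answer: [R3]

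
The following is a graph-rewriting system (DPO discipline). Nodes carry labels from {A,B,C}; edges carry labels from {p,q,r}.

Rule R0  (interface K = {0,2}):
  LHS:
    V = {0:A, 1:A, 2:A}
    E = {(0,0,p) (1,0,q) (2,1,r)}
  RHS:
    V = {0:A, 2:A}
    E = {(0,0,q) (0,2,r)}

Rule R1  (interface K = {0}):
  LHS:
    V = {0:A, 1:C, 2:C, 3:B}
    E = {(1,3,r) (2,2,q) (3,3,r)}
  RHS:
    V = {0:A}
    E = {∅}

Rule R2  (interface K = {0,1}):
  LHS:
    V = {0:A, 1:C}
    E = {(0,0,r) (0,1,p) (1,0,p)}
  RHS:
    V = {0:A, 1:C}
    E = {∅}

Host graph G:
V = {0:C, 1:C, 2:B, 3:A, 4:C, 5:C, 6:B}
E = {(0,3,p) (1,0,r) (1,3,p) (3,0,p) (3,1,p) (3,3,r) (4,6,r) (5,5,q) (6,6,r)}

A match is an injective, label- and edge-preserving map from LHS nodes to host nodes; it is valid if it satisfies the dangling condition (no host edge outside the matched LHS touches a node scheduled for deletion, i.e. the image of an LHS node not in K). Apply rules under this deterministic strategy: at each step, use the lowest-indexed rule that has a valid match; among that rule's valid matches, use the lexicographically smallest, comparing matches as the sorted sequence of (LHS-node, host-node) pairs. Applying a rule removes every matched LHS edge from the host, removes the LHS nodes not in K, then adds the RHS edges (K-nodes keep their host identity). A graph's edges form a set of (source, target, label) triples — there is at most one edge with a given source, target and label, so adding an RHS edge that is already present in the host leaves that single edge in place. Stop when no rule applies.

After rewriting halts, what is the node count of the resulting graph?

[0] host  ⇒  7 nodes, 9 edges  {0-p->3 1-r->0 1-p->3 3-p->0 3-p->1 3-r->3 4-r->6 5-q->5 6-r->6}
[1] R1 @ {0↦3, 1↦4, 2↦5, 3↦6}  ⇒  4 nodes, 6 edges  {0-p->3 1-r->0 1-p->3 3-p->0 3-p->1 3-r->3}
[2] R2 @ {0↦3, 1↦0}  ⇒  4 nodes, 3 edges  {1-r->0 1-p->3 3-p->1}
normal form: no rule applies after step 2
NF nodes: {0:C, 1:C, 2:B, 3:A}

Answer: 4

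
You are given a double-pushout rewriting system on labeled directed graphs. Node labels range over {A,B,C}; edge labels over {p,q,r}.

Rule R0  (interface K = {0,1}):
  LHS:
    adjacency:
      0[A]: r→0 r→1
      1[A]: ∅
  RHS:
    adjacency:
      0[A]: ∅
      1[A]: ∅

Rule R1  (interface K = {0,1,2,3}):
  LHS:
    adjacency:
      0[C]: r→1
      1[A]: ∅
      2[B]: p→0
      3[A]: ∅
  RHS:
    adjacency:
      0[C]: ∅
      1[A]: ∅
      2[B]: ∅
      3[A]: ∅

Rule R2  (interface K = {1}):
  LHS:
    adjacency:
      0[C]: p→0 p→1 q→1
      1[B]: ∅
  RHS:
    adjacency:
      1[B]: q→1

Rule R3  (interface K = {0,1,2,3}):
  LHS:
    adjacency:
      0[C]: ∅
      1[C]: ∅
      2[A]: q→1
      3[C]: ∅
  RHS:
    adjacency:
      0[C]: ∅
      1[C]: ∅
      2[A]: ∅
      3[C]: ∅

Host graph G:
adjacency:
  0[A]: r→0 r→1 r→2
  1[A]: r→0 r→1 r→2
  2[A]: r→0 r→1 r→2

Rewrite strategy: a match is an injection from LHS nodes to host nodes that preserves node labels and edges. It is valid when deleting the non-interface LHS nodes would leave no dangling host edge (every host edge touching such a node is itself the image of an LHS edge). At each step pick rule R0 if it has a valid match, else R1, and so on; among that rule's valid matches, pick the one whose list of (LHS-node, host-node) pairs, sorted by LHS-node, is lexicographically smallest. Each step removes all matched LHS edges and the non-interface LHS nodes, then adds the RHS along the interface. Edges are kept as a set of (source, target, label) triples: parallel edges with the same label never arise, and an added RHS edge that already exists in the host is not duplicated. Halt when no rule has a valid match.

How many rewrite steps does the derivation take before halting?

initial: |V|=3 |E|=9  E = 0-r->0 0-r->1 0-r->2 1-r->0 1-r->1 1-r->2 2-r->0 2-r->1 2-r->2
step 1: apply R0 at {0↦0, 1↦1}  → |V|=3 |E|=7  E = 0-r->2 1-r->0 1-r->1 1-r->2 2-r->0 2-r->1 2-r->2
step 2: apply R0 at {0↦1, 1↦0}  → |V|=3 |E|=5  E = 0-r->2 1-r->2 2-r->0 2-r->1 2-r->2
step 3: apply R0 at {0↦2, 1↦0}  → |V|=3 |E|=3  E = 0-r->2 1-r->2 2-r->1
normal form: no rule applies after step 3

Answer: 3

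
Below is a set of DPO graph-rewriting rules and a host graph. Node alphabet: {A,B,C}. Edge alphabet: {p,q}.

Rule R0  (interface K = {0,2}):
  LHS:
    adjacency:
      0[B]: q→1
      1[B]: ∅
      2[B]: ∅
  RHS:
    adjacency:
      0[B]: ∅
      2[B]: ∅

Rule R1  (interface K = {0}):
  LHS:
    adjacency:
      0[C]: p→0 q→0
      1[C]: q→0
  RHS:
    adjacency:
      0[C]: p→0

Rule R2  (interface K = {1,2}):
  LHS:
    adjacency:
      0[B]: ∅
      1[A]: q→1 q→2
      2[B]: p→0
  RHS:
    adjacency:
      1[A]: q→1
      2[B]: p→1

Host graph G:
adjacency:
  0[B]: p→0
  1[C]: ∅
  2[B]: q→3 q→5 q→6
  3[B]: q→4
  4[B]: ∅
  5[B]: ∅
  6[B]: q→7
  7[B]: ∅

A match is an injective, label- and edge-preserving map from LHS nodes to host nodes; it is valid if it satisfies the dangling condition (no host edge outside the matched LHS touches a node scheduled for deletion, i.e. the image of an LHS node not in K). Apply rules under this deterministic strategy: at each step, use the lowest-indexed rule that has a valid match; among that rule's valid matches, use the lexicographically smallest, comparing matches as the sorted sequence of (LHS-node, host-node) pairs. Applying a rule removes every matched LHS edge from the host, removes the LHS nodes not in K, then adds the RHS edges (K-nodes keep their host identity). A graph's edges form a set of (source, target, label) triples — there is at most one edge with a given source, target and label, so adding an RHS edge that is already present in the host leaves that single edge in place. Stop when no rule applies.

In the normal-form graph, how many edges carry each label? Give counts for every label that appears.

start.  V:8 E:6  edges: 0-p->0 2-q->3 2-q->5 2-q->6 3-q->4 6-q->7
1. fire R0 via {0↦2, 1↦5, 2↦0}  →  V:7 E:5  edges: 0-p->0 2-q->3 2-q->6 3-q->4 6-q->7
2. fire R0 via {0↦3, 1↦4, 2↦0}  →  V:6 E:4  edges: 0-p->0 2-q->3 2-q->6 6-q->7
3. fire R0 via {0↦2, 1↦3, 2↦0}  →  V:5 E:3  edges: 0-p->0 2-q->6 6-q->7
4. fire R0 via {0↦6, 1↦7, 2↦0}  →  V:4 E:2  edges: 0-p->0 2-q->6
5. fire R0 via {0↦2, 1↦6, 2↦0}  →  V:3 E:1  edges: 0-p->0
normal form: no rule applies after step 5
NF edges: [(0, 0, 'p')]

Answer: p:1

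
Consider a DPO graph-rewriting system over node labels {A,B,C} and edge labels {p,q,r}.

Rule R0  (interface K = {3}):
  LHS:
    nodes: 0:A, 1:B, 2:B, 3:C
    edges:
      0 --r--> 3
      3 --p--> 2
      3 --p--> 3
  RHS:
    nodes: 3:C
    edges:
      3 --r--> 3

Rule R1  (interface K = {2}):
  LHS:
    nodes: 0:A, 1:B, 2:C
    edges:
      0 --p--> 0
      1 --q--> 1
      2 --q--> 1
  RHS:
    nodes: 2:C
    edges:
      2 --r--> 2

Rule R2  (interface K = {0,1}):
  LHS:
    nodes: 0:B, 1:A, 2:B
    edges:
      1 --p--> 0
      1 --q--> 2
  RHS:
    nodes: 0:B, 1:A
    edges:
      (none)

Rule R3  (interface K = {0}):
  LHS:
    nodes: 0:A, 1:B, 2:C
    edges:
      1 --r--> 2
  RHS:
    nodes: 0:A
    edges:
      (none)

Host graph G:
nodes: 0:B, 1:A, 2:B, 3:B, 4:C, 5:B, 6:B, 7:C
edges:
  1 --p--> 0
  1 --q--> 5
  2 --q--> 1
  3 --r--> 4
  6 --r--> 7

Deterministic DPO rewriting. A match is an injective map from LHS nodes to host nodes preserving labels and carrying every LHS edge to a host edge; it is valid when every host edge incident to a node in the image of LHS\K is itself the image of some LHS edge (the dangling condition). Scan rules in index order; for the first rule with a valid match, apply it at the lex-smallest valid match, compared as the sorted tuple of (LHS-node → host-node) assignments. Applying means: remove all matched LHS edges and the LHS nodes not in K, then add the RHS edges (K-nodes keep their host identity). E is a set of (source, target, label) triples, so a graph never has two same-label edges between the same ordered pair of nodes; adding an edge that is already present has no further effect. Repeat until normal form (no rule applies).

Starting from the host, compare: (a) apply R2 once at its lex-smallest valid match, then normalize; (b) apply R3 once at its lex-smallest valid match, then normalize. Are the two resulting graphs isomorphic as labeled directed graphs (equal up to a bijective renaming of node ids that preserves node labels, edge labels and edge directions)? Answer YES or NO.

branch R2-first: apply at {0↦0, 1↦1, 2↦5} → |E|=3, then 2 more step(s) → NF |V|=3 |E|=1 V={0:B, 1:A, 2:B} E=2-q->1
branch R3-first: apply at {0↦1, 1↦3, 2↦4} → |E|=4, then 2 more step(s) → NF |V|=3 |E|=1 V={0:B, 1:A, 2:B} E=2-q->1
graphs isomorphic (equal up to label-preserving node renaming)

Answer: YES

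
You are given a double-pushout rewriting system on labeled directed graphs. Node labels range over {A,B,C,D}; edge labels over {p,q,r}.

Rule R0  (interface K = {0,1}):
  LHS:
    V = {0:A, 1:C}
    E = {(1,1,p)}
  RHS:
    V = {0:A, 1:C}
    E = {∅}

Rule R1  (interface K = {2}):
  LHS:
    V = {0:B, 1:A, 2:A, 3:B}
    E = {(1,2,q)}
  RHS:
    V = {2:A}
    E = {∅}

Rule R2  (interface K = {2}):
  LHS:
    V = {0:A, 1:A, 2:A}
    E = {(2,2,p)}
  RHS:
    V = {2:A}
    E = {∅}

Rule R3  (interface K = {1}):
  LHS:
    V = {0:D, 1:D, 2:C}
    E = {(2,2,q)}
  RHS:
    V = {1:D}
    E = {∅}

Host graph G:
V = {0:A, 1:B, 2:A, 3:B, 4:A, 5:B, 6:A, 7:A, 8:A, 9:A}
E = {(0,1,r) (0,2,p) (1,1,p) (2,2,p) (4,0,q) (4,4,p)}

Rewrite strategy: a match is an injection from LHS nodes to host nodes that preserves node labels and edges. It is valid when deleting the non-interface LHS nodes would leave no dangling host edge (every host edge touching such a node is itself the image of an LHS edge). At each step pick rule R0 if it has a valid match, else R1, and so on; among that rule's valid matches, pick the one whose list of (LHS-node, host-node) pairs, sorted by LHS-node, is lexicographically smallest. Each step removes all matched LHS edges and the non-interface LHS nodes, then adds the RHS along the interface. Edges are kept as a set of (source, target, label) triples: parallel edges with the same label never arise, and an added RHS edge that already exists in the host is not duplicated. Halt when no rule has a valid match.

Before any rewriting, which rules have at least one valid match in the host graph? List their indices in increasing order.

R0: no valid match — LHS pattern not found
R1: no valid match — 6 raw matches, all fail dangling condition
R2: 24 valid matches — {0↦6, 1↦7, 2↦2}, {0↦6, 1↦7, 2↦4}, {0↦6, 1↦8, 2↦2} (+21 more)
R3: no valid match — LHS pattern not found

Answer: [R2]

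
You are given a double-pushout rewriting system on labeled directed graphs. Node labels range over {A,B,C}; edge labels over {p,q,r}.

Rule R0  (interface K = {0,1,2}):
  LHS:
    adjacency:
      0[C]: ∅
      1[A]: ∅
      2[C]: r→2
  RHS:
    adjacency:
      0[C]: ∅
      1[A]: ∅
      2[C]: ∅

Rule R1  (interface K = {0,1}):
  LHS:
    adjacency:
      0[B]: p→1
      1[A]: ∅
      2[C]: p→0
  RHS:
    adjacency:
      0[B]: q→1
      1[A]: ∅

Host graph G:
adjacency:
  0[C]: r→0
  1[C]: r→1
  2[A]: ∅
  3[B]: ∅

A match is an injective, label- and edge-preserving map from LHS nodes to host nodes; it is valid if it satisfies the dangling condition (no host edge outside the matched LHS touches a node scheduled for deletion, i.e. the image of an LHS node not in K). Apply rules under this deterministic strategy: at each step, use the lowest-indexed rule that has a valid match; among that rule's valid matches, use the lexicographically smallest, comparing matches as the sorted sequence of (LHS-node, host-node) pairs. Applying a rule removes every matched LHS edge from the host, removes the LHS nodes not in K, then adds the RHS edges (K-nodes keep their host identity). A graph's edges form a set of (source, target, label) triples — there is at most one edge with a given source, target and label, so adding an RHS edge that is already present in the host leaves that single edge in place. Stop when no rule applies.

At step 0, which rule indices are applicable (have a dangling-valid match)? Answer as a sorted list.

Answer: [R0]

Rewrite trace:
R0: 2 valid matches — {0↦0, 1↦2, 2↦1}, {0↦1, 1↦2, 2↦0}
R1: no valid match — LHS pattern not found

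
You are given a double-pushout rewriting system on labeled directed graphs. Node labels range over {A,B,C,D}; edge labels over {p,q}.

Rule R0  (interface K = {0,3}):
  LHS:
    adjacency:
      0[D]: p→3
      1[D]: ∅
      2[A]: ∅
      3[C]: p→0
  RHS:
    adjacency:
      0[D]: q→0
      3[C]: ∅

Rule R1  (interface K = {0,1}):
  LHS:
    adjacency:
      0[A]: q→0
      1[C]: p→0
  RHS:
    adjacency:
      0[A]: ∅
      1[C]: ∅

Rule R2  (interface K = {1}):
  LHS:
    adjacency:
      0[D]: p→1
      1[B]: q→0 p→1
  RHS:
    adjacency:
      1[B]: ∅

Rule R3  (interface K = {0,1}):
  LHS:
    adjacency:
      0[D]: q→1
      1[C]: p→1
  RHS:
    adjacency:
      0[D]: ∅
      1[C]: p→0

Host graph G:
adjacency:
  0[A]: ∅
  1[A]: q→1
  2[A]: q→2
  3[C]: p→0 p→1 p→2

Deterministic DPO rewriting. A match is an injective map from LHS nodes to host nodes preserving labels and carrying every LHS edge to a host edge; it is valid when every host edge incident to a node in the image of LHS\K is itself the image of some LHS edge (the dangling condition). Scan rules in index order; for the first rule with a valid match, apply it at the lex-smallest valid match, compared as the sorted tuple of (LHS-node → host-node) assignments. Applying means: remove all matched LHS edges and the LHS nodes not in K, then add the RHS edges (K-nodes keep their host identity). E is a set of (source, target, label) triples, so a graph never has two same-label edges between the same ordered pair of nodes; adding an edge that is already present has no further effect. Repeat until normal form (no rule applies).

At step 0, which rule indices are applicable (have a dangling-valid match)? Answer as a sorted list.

R0: no valid match — LHS pattern not found
R1: 2 valid matches — {0↦1, 1↦3}, {0↦2, 1↦3}
R2: no valid match — LHS pattern not found
R3: no valid match — LHS pattern not found

Answer: [R1]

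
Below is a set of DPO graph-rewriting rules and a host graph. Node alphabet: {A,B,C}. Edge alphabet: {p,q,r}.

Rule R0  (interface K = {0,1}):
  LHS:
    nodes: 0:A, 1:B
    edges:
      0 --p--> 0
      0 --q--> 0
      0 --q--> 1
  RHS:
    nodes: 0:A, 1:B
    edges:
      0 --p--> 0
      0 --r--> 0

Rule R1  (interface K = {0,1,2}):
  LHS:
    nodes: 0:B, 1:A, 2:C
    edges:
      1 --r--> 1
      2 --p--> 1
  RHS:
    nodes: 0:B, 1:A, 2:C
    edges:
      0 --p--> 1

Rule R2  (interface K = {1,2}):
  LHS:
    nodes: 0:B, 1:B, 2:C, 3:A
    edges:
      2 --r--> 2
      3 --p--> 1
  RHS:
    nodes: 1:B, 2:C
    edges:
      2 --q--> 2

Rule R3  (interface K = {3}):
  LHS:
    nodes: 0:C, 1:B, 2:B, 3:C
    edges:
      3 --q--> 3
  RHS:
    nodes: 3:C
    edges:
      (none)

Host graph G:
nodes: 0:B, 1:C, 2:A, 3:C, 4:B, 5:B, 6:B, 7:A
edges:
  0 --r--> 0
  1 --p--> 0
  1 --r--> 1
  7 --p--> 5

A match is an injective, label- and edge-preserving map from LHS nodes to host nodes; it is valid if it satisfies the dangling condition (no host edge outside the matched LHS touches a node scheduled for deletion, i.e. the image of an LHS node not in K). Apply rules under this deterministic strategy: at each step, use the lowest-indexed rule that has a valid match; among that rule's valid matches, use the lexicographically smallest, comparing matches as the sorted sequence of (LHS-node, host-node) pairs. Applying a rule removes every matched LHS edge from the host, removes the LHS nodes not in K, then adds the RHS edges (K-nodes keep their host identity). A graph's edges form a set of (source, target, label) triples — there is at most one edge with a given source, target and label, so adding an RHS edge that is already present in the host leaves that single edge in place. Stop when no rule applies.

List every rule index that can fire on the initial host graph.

R0: no valid match — LHS pattern not found
R1: no valid match — LHS pattern not found
R2: 2 valid matches — {0↦4, 1↦5, 2↦1, 3↦7}, {0↦6, 1↦5, 2↦1, 3↦7}
R3: no valid match — LHS pattern not found

Answer: [R2]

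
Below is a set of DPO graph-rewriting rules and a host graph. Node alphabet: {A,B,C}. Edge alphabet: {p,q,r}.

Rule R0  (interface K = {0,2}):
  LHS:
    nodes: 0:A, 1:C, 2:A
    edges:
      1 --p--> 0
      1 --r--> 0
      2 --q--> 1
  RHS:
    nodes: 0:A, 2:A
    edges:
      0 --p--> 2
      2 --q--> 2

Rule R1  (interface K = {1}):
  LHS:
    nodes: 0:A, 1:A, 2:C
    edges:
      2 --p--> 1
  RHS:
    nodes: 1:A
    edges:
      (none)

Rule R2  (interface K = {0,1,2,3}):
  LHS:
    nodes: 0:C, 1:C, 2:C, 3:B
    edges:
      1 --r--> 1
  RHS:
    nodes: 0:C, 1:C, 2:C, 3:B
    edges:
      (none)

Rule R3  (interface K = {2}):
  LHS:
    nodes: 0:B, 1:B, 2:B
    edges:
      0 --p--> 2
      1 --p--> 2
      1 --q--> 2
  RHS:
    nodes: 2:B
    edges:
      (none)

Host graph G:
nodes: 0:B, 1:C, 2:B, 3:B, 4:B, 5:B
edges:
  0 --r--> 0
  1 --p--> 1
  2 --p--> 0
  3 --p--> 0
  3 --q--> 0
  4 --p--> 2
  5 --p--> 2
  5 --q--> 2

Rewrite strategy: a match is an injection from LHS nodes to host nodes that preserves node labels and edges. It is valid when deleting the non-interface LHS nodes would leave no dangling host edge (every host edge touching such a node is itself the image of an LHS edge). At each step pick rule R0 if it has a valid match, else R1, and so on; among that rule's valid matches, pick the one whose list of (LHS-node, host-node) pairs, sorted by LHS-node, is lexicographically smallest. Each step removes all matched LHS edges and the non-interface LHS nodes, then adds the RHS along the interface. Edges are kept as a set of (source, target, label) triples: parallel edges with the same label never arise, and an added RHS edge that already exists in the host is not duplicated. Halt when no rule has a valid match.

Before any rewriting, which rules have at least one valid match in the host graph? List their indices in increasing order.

R0: no valid match — LHS pattern not found
R1: no valid match — LHS pattern not found
R2: no valid match — LHS pattern not found
R3: 1 valid match — {0↦4, 1↦5, 2↦2}

Answer: [R3]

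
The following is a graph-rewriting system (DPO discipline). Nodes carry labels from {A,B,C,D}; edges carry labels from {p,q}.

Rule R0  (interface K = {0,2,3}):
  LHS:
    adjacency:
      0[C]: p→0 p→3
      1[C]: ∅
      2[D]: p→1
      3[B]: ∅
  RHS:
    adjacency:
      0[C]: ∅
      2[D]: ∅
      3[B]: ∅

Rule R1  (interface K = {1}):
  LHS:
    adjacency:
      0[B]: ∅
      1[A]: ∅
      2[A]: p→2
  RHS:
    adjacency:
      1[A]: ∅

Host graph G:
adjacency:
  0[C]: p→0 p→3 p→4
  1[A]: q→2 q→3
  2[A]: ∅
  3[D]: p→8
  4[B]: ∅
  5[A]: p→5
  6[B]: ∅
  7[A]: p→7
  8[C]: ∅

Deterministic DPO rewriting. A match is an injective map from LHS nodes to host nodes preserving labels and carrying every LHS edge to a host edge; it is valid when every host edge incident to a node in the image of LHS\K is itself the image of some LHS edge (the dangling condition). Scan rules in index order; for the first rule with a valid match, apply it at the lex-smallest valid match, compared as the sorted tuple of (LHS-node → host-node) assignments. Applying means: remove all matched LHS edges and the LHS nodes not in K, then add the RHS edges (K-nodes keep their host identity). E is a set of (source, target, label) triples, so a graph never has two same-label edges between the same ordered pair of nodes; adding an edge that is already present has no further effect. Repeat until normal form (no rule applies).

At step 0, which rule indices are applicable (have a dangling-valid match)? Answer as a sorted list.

R0: 1 valid match — {0↦0, 1↦8, 2↦3, 3↦4}
R1: 6 valid matches — {0↦6, 1↦1, 2↦5}, {0↦6, 1↦1, 2↦7}, {0↦6, 1↦2, 2↦5} (+3 more)

Answer: [R0,R1]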